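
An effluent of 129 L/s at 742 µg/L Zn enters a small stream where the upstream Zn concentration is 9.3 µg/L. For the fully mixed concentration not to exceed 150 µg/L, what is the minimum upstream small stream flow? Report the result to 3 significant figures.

543 L/s

Set C_mix = 150: (Q·9.300 + 129.0·742.0) / (Q + 129.0) = 150
→ Q = 129.0·(742.0 − 150)/(150 − 9.300) = 542.8 L/s.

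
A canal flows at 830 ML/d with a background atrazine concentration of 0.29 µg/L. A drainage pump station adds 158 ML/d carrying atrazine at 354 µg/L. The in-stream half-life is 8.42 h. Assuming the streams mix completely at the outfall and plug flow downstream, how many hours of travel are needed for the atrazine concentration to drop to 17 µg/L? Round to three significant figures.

14.7 h

Flow-weighted average: C = (830.0·0.2900 + 158.0·354.0) / 988.0 = 56170/988.0 = 56.85 µg/L.
Half-life 8.42 h → k = ln 2 / 8.42 = 0.08232 h⁻¹ = 1.976 d⁻¹.
56.85·exp(−k·t) = 17 → t = ln(56.85/17)/k = 52800 s = 14.67 h.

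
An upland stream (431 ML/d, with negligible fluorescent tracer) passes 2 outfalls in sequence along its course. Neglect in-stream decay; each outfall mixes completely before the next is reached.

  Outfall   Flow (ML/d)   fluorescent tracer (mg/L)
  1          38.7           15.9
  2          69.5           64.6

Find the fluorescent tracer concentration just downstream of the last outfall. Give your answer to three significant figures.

9.47 mg/L

Outfall 1: combined Q = 469.7 ML/d; C = (431.0·0 + 38.70·15.90)/469.7 = 1.310 mg/L.
Outfall 2: combined Q = 539.2 ML/d; C = (469.7·1.310 + 69.50·64.60)/539.2 = 9.468 mg/L.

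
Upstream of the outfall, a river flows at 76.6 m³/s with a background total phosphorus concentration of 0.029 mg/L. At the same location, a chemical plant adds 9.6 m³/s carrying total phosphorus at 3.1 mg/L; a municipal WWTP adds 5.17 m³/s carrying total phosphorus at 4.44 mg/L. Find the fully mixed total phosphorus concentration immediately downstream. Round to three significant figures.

0.601 mg/L

Conservation of mass: C = (76.60·0.02900 + 9.600·3.100 + 5.170·4.440) / 91.37 = 54.94/91.37 = 0.6012 mg/L.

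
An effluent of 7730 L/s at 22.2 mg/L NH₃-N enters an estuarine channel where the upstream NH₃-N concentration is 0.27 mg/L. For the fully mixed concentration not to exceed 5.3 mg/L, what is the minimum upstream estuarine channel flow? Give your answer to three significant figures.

Set C_mix = 5.3: (Q·0.2700 + 7730·22.20) / (Q + 7730) = 5.3
→ Q = 7730·(22.20 − 5.3)/(5.3 − 0.2700) = 25970 L/s.

26000 L/s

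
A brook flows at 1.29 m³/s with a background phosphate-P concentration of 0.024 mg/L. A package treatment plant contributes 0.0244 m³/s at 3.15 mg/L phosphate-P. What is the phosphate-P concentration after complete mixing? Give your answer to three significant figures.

Mixed concentration C = ΣQC/ΣQ = (1.290·0.02400 + 0.02440·3.150) / 1.314 = 0.1078/1.314 = 0.08203 mg/L.

0.0820 mg/L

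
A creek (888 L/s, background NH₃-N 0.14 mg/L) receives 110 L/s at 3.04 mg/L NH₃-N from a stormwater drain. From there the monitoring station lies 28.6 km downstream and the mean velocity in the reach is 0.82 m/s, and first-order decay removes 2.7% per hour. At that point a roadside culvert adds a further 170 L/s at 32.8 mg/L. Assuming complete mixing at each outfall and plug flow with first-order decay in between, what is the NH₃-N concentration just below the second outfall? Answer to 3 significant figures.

5.08 mg/L

Conservation of mass: C = (888.0·0.1400 + 110.0·3.040) / 998.0 = 458.7/998.0 = 0.4596 mg/L; combined flow 998.0 L/s.
Travel time t = 28.6·1000 / 0.82 = 34880 s = 9.688 h.
2.7%/h lost → k = −ln(1 − 0.027) = 0.02737 h⁻¹.
After decay, C = 0.4596 × e^(−kt) = 0.4596 × 0.7671 = 0.3526 mg/L.
Second outfall: C = (998.0·0.3526 + 170.0·32.80)/1168 = 5.075 mg/L.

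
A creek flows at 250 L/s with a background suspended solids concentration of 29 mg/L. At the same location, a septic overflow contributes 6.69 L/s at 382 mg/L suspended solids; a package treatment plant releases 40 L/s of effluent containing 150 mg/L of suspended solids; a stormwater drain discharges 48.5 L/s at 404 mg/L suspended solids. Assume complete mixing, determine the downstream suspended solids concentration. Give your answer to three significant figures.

103 mg/L

Mass balance: C = (250.0·29.00 + 6.690·382.0 + 40.00·150.0 + 48.50·404.0) / 345.2 = 35400/345.2 = 102.6 mg/L.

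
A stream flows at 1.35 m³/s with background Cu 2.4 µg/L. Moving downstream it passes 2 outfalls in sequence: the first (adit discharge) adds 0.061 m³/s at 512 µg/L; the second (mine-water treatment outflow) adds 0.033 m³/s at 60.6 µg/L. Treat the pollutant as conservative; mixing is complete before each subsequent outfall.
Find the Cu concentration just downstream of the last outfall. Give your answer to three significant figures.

25.3 µg/L

After outfall 1: Q = 1.350 + 0.06100 = 1.411 m³/s; C = (1.350·2.400 + 0.06100·512.0)/1.411 = 24.43 µg/L.
After outfall 2: Q = 1.411 + 0.03300 = 1.444 m³/s; C = (1.411·24.43 + 0.03300·60.60)/1.444 = 25.26 µg/L.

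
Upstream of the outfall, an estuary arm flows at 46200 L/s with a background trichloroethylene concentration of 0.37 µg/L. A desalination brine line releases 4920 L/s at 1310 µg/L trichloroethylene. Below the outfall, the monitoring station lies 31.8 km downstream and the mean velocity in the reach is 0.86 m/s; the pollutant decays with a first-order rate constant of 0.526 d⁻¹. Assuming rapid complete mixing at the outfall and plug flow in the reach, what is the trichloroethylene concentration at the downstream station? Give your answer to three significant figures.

Mass balance: C = (46200·0.3700 + 4920·1310) / 51120 = 6462000/51120 = 126.4 µg/L.
Travel time t = 31.8·1000 / 0.86 = 36980 s = 10.27 h.
After decay, C = 126.4 × e^(−kt) = 126.4 × 0.7984 = 100.9 µg/L.

101 µg/L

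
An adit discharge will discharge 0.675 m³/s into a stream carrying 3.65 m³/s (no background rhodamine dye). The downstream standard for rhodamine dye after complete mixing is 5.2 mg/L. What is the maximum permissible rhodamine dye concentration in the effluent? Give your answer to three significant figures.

At the limit, (Qr·Cr + Qe·Cₑ)/(Qr + Qe) = 5.2:
Cₑ = (4.325·5.2 − 3.650·0) / 0.6750 = 33.32 mg/L.

33.3 mg/L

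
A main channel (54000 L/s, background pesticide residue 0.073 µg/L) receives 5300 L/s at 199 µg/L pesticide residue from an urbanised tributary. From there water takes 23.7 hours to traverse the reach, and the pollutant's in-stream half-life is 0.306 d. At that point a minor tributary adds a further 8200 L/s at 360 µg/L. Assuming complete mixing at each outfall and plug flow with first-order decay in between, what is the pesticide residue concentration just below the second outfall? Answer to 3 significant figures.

Conservation of mass: C = (54000·0.07300 + 5300·199.0) / 59300 = 1059000/59300 = 17.85 µg/L; combined flow 59300 L/s.
Half-life 0.306 d → k = ln 2 / 0.306 = 2.265 d⁻¹.
Applying C = C₀e^(−kt): 17.85 × 0.1068 = 1.906 µg/L.
At the second outfall, C = (59300·1.906 + 8200·360.0) / (59300 + 8200) = 45.41 µg/L.

45.4 µg/L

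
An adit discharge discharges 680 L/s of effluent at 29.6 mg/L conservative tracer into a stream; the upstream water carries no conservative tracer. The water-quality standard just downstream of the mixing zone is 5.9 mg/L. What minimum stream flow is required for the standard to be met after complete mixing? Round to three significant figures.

2730 L/s

Set C_mix = 5.9: (Q·0 + 680.0·29.60) / (Q + 680.0) = 5.9
→ Q = 680.0·(29.60 − 5.9)/(5.9 − 0) = 2732 L/s.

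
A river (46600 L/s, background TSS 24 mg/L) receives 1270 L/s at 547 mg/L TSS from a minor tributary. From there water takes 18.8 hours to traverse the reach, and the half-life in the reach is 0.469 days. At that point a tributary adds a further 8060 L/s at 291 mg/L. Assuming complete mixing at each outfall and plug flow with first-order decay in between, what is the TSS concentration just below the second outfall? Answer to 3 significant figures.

Mass balance: C = (46600·24.00 + 1270·547.0) / 47870 = 1813000/47870 = 37.88 mg/L; combined flow 47870 L/s.
Half-life 0.469 d → k = ln 2 / 0.469 = 1.478 d⁻¹.
After decay, C = 37.88 × e^(−kt) = 37.88 × 0.3142 = 11.90 mg/L.
Second outfall: C = (47870·11.90 + 8060·291.0)/55930 = 52.12 mg/L.

52.1 mg/L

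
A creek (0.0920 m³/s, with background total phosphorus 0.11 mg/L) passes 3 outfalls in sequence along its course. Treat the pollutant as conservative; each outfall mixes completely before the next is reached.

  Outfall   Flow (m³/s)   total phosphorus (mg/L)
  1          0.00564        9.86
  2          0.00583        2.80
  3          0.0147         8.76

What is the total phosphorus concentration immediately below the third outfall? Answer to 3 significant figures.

1.78 mg/L

Outfall 1: combined Q = 0.09764 m³/s; C = (0.09200·0.1100 + 0.005640·9.860)/0.09764 = 0.6732 mg/L.
Outfall 2: combined Q = 0.1035 m³/s; C = (0.09764·0.6732 + 0.005830·2.800)/0.1035 = 0.7930 mg/L.
Outfall 3: combined Q = 0.1182 m³/s; C = (0.1035·0.7930 + 0.01470·8.760)/0.1182 = 1.784 mg/L.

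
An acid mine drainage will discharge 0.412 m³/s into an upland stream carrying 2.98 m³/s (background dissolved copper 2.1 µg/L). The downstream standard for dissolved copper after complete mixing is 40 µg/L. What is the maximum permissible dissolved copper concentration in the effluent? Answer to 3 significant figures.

314 µg/L

At the limit, (Qr·Cr + Qe·Cₑ)/(Qr + Qe) = 40:
Cₑ = (3.392·40 − 2.980·2.100) / 0.4120 = 314.1 µg/L.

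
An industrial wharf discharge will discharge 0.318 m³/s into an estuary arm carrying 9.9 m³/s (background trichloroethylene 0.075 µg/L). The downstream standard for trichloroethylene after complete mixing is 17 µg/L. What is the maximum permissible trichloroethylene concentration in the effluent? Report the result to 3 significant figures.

544 µg/L

At the limit, (Qr·Cr + Qe·Cₑ)/(Qr + Qe) = 17:
Cₑ = (10.22·17 − 9.900·0.07500) / 0.3180 = 543.9 µg/L.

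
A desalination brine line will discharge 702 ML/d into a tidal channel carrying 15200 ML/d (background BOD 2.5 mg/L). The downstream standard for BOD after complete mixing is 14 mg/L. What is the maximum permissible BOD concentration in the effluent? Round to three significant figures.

At the limit, (Qr·Cr + Qe·Cₑ)/(Qr + Qe) = 14:
Cₑ = (15900·14 − 15200·2.500) / 702.0 = 263.0 mg/L.

263 mg/L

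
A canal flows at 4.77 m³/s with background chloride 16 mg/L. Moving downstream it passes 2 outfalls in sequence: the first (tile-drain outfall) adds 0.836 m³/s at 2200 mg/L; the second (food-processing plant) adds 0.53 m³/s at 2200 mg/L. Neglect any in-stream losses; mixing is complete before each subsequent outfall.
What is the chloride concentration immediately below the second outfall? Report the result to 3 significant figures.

Below outfall 1: Q → 5.606 m³/s, C = (4.770·16.00 + 0.8360·2200)/5.606 = 341.7 mg/L.
Below outfall 2: Q → 6.136 m³/s, C = (5.606·341.7 + 0.5300·2200)/6.136 = 502.2 mg/L.

502 mg/L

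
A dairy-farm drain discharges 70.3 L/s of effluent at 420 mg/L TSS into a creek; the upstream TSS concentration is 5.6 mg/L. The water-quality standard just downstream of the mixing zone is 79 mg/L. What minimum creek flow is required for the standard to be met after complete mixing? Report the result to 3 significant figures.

Set C_mix = 79: (Q·5.600 + 70.30·420.0) / (Q + 70.30) = 79
→ Q = 70.30·(420.0 − 79)/(79 − 5.600) = 326.6 L/s.

327 L/s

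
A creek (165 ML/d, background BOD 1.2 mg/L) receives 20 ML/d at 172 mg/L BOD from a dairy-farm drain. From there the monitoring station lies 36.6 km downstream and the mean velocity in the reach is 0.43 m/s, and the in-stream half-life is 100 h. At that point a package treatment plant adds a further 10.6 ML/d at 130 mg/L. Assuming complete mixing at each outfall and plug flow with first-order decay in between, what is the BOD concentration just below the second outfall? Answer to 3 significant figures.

Flow-weighted average: C = (165.0·1.200 + 20.00·172.0) / 185.0 = 3638/185.0 = 19.66 mg/L; combined flow 185.0 ML/d.
Travel time t = 36.6·1000 / 0.43 = 85120 s = 23.64 h.
Half-life 100 h → k = ln 2 / 100 = 0.006931 h⁻¹ = 0.1664 d⁻¹.
After decay, C = 19.66 × e^(−kt) = 19.66 × 0.8488 = 16.69 mg/L.
Second outfall: C = (185.0·16.69 + 10.60·130.0)/195.6 = 22.83 mg/L.

22.8 mg/L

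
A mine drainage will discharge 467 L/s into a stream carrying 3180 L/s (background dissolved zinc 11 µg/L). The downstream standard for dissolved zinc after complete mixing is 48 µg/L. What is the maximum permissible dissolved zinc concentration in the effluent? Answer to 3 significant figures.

At the limit, (Qr·Cr + Qe·Cₑ)/(Qr + Qe) = 48:
Cₑ = (3647·48 − 3180·11.00) / 467.0 = 299.9 µg/L.

300 µg/L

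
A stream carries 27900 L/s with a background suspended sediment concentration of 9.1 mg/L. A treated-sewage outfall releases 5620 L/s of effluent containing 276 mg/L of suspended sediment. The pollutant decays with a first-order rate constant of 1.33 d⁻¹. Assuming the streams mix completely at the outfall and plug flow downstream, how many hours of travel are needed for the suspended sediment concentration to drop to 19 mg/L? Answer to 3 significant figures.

Flow-weighted average: C = (27900·9.100 + 5620·276.0) / 33520 = 1805000/33520 = 53.85 mg/L.
53.85·exp(−k·t) = 19 → t = ln(53.85/19)/k = 67670 s = 18.80 h.

18.8 h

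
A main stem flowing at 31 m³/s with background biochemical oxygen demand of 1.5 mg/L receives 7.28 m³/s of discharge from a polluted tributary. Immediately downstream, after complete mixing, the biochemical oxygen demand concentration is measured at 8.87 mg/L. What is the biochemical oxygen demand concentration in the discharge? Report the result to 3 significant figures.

Mass balance: 31.00·1.500 + 7.280·Cₑ = 38.28·8.870
→ Cₑ = (38.28·8.870 − 31.00·1.500) / 7.280 = 40.25 mg/L.

40.3 mg/L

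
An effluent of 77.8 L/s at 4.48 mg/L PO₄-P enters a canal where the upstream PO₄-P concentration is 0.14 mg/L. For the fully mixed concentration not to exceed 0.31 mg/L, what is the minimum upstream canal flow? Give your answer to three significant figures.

Set C_mix = 0.31: (Q·0.1400 + 77.80·4.480) / (Q + 77.80) = 0.31
→ Q = 77.80·(4.480 − 0.31)/(0.31 − 0.1400) = 1908 L/s.

1910 L/s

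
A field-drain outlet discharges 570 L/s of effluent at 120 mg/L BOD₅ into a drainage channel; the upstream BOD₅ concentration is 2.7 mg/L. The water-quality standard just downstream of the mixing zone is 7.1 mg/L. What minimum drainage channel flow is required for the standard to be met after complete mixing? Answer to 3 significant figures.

14600 L/s

Set C_mix = 7.1: (Q·2.700 + 570.0·120.0) / (Q + 570.0) = 7.1
→ Q = 570.0·(120.0 − 7.1)/(7.1 − 2.700) = 14630 L/s.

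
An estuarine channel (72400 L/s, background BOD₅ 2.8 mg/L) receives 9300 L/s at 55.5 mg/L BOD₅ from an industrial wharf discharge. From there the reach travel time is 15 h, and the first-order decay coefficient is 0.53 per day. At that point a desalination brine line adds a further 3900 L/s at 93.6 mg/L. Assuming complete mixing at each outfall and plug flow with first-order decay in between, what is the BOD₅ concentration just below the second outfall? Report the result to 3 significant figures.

10.3 mg/L

After mixing, C = (72400·2.800 + 9300·55.50) / 81700 = 718900/81700 = 8.799 mg/L; combined flow 81700 L/s.
First-order decay: C = 8.799·exp(−k·t) = 8.799·0.7180 = 6.318 mg/L.
Second outfall: C = (81700·6.318 + 3900·93.60)/85600 = 10.29 mg/L.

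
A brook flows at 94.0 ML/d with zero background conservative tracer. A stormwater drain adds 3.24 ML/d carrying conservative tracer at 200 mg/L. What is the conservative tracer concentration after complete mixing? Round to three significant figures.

6.66 mg/L

Mixed concentration C = ΣQC/ΣQ = (94.00·0 + 3.240·200.0) / 97.24 = 648.0/97.24 = 6.664 mg/L.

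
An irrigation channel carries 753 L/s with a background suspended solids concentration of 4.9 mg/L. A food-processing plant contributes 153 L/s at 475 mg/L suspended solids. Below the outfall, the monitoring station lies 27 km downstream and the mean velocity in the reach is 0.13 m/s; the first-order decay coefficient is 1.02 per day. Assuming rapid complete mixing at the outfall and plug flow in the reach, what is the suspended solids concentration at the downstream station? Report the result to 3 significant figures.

Mixed concentration C = ΣQC/ΣQ = (753.0·4.900 + 153.0·475.0) / 906.0 = 76360/906.0 = 84.29 mg/L.
Travel time t = 27·1000 / 0.13 = 207700 s = 57.69 h.
Applying C = C₀e^(−kt): 84.29 × 0.08613 = 7.260 mg/L.

7.26 mg/L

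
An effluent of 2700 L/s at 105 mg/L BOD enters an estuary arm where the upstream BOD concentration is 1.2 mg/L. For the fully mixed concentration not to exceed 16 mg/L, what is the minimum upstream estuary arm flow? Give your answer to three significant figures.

16200 L/s

Set C_mix = 16: (Q·1.200 + 2700·105.0) / (Q + 2700) = 16
→ Q = 2700·(105.0 − 16)/(16 − 1.200) = 16240 L/s.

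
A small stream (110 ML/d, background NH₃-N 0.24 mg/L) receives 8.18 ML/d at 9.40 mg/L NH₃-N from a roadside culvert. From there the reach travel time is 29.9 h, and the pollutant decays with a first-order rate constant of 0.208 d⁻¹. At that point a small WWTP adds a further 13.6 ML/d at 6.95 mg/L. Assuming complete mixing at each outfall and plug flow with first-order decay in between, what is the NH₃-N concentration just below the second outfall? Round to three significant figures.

1.32 mg/L

Mixed concentration C = ΣQC/ΣQ = (110.0·0.2400 + 8.180·9.400) / 118.2 = 103.3/118.2 = 0.8740 mg/L; combined flow 118.2 ML/d.
After decay, C = 0.8740 × e^(−kt) = 0.8740 × 0.7717 = 0.6745 mg/L.
At the second outfall, C = (118.2·0.6745 + 13.60·6.950) / (118.2 + 13.60) = 1.322 mg/L.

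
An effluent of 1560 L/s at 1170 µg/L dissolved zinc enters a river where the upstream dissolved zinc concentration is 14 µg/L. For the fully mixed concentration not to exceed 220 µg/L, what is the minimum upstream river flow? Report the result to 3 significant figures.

Set C_mix = 220: (Q·14.00 + 1560·1170) / (Q + 1560) = 220
→ Q = 1560·(1170 − 220)/(220 − 14.00) = 7194 L/s.

7190 L/s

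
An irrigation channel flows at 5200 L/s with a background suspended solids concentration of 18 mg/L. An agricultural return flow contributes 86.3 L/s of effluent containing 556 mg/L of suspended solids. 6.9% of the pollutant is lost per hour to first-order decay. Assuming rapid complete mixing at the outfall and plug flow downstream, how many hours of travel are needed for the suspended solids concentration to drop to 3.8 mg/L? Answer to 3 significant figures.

27.3 h

Mass balance: C = (5200·18.00 + 86.30·556.0) / 5286 = 141600/5286 = 26.78 mg/L.
6.9%/h lost → k = −ln(1 − 0.069) = 0.07150 h⁻¹.
26.78·exp(−k·t) = 3.8 → t = ln(26.78/3.8)/k = 98330 s = 27.31 h.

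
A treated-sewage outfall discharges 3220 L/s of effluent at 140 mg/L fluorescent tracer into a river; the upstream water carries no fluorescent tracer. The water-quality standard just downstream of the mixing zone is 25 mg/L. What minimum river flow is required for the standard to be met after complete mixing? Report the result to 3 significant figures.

14800 L/s

Set C_mix = 25: (Q·0 + 3220·140.0) / (Q + 3220) = 25
→ Q = 3220·(140.0 − 25)/(25 − 0) = 14810 L/s.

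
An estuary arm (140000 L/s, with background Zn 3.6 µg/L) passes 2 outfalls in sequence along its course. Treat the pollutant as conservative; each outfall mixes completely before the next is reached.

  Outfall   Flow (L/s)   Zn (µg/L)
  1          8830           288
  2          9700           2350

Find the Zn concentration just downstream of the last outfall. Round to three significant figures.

Below outfall 1: Q → 148800 L/s, C = (140000·3.600 + 8830·288.0)/148800 = 20.47 µg/L.
Below outfall 2: Q → 158500 L/s, C = (148800·20.47 + 9700·2350)/158500 = 163.0 µg/L.

163 µg/L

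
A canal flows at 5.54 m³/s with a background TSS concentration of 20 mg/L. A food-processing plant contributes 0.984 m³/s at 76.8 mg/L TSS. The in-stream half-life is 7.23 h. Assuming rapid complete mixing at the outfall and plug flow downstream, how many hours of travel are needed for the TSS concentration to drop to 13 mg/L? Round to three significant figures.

8.21 h

Flow-weighted average: C = (5.540·20.00 + 0.9840·76.80) / 6.524 = 186.4/6.524 = 28.57 mg/L.
Half-life 7.23 h → k = ln 2 / 7.23 = 0.09587 h⁻¹ = 2.301 d⁻¹.
28.57·exp(−k·t) = 13 → t = ln(28.57/13)/k = 29560 s = 8.212 h.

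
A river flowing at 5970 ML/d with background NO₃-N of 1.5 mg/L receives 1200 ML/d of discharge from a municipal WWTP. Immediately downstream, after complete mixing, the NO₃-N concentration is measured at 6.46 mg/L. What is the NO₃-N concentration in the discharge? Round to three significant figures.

31.1 mg/L

Mass balance: 5970·1.500 + 1200·Cₑ = 7170·6.460
→ Cₑ = (7170·6.460 − 5970·1.500) / 1200 = 31.14 mg/L.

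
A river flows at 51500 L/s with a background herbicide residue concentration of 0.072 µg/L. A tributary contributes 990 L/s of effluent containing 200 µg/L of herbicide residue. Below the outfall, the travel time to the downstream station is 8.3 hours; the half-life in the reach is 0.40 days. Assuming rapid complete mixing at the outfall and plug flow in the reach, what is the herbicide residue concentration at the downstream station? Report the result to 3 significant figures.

Flow-weighted average: C = (51500·0.07200 + 990.0·200.0) / 52490 = 201700/52490 = 3.843 µg/L.
Half-life 0.40 d → k = ln 2 / 0.40 = 1.733 d⁻¹.
After decay, C = 3.843 × e^(−kt) = 3.843 × 0.5492 = 2.110 µg/L.

2.11 µg/L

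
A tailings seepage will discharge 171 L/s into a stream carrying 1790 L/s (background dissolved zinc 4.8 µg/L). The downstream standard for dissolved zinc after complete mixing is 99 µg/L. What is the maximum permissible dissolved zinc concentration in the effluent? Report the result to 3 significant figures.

At the limit, (Qr·Cr + Qe·Cₑ)/(Qr + Qe) = 99:
Cₑ = (1961·99 − 1790·4.800) / 171.0 = 1085 µg/L.

1090 µg/L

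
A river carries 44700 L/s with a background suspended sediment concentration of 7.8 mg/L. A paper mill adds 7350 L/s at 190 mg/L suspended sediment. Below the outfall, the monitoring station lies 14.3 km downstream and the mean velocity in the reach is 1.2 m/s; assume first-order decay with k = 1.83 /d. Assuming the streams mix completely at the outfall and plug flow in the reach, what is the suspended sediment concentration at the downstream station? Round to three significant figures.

Conservation of mass: C = (44700·7.800 + 7350·190.0) / 52050 = 1745000/52050 = 33.53 mg/L.
Travel time t = 14.3·1000 / 1.2 = 11920 s = 3.310 h.
Decay over the reach: 33.53·exp(−kt) = 33.53·0.7769 = 26.05 mg/L.

26.0 mg/L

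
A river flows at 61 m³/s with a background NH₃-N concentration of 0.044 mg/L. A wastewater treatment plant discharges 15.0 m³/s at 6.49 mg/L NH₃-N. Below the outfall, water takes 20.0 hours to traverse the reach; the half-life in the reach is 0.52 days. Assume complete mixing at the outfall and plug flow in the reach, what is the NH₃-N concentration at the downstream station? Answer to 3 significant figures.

0.433 mg/L

Conservation of mass: C = (61.00·0.04400 + 15.00·6.490) / 76.00 = 100.0/76.00 = 1.316 mg/L.
Half-life 0.52 d → k = ln 2 / 0.52 = 1.333 d⁻¹.
Decay over the reach: 1.316·exp(−kt) = 1.316·0.3293 = 0.4334 mg/L.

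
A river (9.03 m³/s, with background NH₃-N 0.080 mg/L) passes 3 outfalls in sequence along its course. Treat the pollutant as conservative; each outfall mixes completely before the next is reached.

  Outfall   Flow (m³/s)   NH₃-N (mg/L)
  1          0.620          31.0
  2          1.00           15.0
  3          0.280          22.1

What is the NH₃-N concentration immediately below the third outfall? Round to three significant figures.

3.76 mg/L

Outfall 1: combined Q = 9.650 m³/s; C = (9.030·0.08000 + 0.6200·31.00)/9.650 = 2.067 mg/L.
Outfall 2: combined Q = 10.65 m³/s; C = (9.650·2.067 + 1.000·15.00)/10.65 = 3.281 mg/L.
Outfall 3: combined Q = 10.93 m³/s; C = (10.65·3.281 + 0.2800·22.10)/10.93 = 3.763 mg/L.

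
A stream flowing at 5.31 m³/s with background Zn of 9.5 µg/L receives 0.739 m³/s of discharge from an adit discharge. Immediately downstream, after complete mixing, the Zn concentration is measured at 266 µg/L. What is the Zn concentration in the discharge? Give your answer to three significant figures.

Mass balance: 5.310·9.500 + 0.7390·Cₑ = 6.049·266.0
→ Cₑ = (6.049·266.0 − 5.310·9.500) / 0.7390 = 2109 µg/L.

2110 µg/L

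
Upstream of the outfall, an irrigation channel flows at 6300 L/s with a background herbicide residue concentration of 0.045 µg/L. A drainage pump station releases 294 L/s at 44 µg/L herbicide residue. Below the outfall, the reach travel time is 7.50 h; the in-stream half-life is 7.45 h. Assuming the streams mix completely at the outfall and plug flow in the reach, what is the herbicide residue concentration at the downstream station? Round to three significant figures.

Flow-weighted average: C = (6300·0.04500 + 294.0·44.00) / 6594 = 13220/6594 = 2.005 µg/L.
Half-life 7.45 h → k = ln 2 / 7.45 = 0.09304 h⁻¹ = 2.233 d⁻¹.
Applying C = C₀e^(−kt): 2.005 × 0.4977 = 0.9977 µg/L.

0.998 µg/L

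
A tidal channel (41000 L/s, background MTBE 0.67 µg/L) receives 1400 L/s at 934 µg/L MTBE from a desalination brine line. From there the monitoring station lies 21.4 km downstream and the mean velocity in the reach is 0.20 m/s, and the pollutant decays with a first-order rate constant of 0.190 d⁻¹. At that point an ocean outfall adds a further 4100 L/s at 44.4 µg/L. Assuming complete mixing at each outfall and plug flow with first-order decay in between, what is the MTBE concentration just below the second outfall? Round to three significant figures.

26.6 µg/L

Flow-weighted average: C = (41000·0.6700 + 1400·934.0) / 42400 = 1335000/42400 = 31.49 µg/L; combined flow 42400 L/s.
Travel time t = 21.4·1000 / 0.20 = 107000 s = 29.72 h.
First-order decay: C = 31.49·exp(−k·t) = 31.49·0.7903 = 24.89 µg/L.
At the second outfall, C = (42400·24.89 + 4100·44.40) / (42400 + 4100) = 26.61 µg/L.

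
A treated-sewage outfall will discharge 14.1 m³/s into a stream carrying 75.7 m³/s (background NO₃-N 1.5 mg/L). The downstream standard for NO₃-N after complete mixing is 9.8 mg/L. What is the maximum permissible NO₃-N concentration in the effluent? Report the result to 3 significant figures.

54.4 mg/L

At the limit, (Qr·Cr + Qe·Cₑ)/(Qr + Qe) = 9.8:
Cₑ = (89.80·9.8 − 75.70·1.500) / 14.10 = 54.36 mg/L.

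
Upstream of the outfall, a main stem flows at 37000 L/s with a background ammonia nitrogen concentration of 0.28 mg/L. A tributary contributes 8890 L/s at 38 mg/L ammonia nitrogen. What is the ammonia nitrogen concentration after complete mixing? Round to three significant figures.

7.59 mg/L

After mixing, C = (37000·0.2800 + 8890·38.00) / 45890 = 348200/45890 = 7.587 mg/L.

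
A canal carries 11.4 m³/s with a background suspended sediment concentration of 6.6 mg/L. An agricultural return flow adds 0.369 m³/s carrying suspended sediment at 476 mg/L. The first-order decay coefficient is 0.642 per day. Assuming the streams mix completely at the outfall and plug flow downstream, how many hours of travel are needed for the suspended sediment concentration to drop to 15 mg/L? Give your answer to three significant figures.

Mixed concentration C = ΣQC/ΣQ = (11.40·6.600 + 0.3690·476.0) / 11.77 = 250.9/11.77 = 21.32 mg/L.
21.32·exp(−k·t) = 15 → t = ln(21.32/15)/k = 47300 s = 13.14 h.

13.1 h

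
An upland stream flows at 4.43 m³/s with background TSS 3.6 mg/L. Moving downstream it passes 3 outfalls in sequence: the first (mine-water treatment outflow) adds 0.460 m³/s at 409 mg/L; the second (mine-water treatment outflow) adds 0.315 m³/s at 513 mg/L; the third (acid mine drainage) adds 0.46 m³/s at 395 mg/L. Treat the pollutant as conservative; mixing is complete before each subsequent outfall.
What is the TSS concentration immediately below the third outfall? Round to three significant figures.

After outfall 1: Q = 4.430 + 0.4600 = 4.890 m³/s; C = (4.430·3.600 + 0.4600·409.0)/4.890 = 41.74 mg/L.
After outfall 2: Q = 4.890 + 0.3150 = 5.205 m³/s; C = (4.890·41.74 + 0.3150·513.0)/5.205 = 70.26 mg/L.
After outfall 3: Q = 5.205 + 0.4600 = 5.665 m³/s; C = (5.205·70.26 + 0.4600·395.0)/5.665 = 96.63 mg/L.

96.6 mg/L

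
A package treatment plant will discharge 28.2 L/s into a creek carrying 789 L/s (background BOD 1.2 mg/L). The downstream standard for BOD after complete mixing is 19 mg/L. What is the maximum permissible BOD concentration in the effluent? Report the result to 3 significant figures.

517 mg/L

At the limit, (Qr·Cr + Qe·Cₑ)/(Qr + Qe) = 19:
Cₑ = (817.2·19 − 789.0·1.200) / 28.20 = 517.0 mg/L.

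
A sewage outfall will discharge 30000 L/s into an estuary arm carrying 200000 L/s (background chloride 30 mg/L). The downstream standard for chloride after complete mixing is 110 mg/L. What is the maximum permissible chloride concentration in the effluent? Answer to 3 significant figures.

643 mg/L

At the limit, (Qr·Cr + Qe·Cₑ)/(Qr + Qe) = 110:
Cₑ = (230000·110 − 200000·30.00) / 30000 = 643.3 mg/L.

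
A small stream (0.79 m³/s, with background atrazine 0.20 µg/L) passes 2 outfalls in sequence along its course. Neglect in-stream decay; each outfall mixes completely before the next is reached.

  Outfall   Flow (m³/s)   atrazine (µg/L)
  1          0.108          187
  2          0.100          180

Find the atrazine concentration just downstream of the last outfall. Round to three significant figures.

38.4 µg/L

Outfall 1: combined Q = 0.8980 m³/s; C = (0.7900·0.2000 + 0.1080·187.0)/0.8980 = 22.67 µg/L.
Outfall 2: combined Q = 0.9980 m³/s; C = (0.8980·22.67 + 0.1000·180.0)/0.9980 = 38.43 µg/L.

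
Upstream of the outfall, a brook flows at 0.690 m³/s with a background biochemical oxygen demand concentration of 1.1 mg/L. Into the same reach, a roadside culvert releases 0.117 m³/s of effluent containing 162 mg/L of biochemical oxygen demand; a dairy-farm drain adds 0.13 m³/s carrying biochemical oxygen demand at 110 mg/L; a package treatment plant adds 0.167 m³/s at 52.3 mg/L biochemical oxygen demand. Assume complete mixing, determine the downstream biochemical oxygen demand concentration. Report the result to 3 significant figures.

Flow-weighted average: C = (0.6900·1.100 + 0.1170·162.0 + 0.1300·110.0 + 0.1670·52.30) / 1.104 = 42.75/1.104 = 38.72 mg/L.

38.7 mg/L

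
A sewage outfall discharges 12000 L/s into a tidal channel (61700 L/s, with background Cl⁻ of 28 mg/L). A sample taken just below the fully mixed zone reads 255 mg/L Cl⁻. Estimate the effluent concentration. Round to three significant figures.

Mass balance: 61700·28.00 + 12000·Cₑ = 73700·255.0
→ Cₑ = (73700·255.0 − 61700·28.00) / 12000 = 1422 mg/L.

1420 mg/L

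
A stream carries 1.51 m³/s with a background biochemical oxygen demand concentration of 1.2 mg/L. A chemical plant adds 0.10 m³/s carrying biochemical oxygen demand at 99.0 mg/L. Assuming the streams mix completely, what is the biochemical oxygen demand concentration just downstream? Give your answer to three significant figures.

Mass balance: C = (1.510·1.200 + 0.1000·99.00) / 1.610 = 11.71/1.610 = 7.275 mg/L.

7.27 mg/L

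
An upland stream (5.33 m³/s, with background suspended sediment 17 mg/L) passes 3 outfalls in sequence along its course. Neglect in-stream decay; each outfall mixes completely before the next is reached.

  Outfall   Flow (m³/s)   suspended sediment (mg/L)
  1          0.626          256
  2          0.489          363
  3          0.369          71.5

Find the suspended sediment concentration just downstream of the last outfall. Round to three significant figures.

66.7 mg/L

After outfall 1: Q = 5.330 + 0.6260 = 5.956 m³/s; C = (5.330·17.00 + 0.6260·256.0)/5.956 = 42.12 mg/L.
After outfall 2: Q = 5.956 + 0.4890 = 6.445 m³/s; C = (5.956·42.12 + 0.4890·363.0)/6.445 = 66.47 mg/L.
After outfall 3: Q = 6.445 + 0.3690 = 6.814 m³/s; C = (6.445·66.47 + 0.3690·71.50)/6.814 = 66.74 mg/L.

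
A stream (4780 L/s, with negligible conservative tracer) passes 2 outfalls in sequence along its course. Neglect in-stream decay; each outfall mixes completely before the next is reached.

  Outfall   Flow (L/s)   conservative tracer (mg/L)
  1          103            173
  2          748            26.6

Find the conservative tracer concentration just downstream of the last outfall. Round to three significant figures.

6.70 mg/L

Below outfall 1: Q → 4883 L/s, C = (4780·0 + 103.0·173.0)/4883 = 3.649 mg/L.
Below outfall 2: Q → 5631 L/s, C = (4883·3.649 + 748.0·26.60)/5631 = 6.698 mg/L.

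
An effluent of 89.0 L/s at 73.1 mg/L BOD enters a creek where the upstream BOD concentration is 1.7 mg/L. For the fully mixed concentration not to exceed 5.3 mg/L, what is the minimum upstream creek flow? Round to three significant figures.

Set C_mix = 5.3: (Q·1.700 + 89.00·73.10) / (Q + 89.00) = 5.3
→ Q = 89.00·(73.10 − 5.3)/(5.3 − 1.700) = 1676 L/s.

1680 L/s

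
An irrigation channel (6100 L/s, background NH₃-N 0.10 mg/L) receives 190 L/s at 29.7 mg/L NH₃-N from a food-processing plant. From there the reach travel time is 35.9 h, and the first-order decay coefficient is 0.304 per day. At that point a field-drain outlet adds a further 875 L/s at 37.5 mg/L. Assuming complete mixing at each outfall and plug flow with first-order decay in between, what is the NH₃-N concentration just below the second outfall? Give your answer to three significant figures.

5.13 mg/L

After mixing, C = (6100·0.1000 + 190.0·29.70) / 6290 = 6253/6290 = 0.9941 mg/L; combined flow 6290 L/s.
Applying C = C₀e^(−kt): 0.9941 × 0.6346 = 0.6309 mg/L.
Second outfall: C = (6290·0.6309 + 875.0·37.50)/7165 = 5.133 mg/L.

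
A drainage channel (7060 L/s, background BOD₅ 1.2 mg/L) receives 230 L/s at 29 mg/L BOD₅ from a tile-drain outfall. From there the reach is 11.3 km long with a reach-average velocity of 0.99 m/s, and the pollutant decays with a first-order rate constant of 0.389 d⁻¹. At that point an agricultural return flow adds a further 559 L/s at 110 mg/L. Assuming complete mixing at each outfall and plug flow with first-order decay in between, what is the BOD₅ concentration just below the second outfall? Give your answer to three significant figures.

Conservation of mass: C = (7060·1.200 + 230.0·29.00) / 7290 = 15140/7290 = 2.077 mg/L; combined flow 7290 L/s.
Travel time t = 11.3·1000 / 0.99 = 11410 s = 3.171 h.
First-order decay: C = 2.077·exp(−k·t) = 2.077·0.9499 = 1.973 mg/L.
At the second outfall, C = (7290·1.973 + 559.0·110.0) / (7290 + 559.0) = 9.667 mg/L.

9.67 mg/L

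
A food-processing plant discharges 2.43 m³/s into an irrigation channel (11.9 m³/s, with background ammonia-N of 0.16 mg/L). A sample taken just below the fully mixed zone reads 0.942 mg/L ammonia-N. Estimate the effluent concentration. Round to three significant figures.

Mass balance: 11.90·0.1600 + 2.430·Cₑ = 14.33·0.9420
→ Cₑ = (14.33·0.9420 − 11.90·0.1600) / 2.430 = 4.772 mg/L.

4.77 mg/L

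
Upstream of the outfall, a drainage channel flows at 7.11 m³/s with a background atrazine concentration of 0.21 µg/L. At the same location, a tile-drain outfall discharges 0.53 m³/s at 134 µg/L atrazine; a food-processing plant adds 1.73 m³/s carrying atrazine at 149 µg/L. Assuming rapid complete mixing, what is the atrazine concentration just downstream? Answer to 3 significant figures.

Flow-weighted average: C = (7.110·0.2100 + 0.5300·134.0 + 1.730·149.0) / 9.370 = 330.3/9.370 = 35.25 µg/L.

35.2 µg/L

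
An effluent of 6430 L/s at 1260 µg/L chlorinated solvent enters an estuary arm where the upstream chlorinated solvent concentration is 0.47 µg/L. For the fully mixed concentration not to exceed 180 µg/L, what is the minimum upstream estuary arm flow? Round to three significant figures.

38700 L/s

Set C_mix = 180: (Q·0.4700 + 6430·1260) / (Q + 6430) = 180
→ Q = 6430·(1260 − 180)/(180 − 0.4700) = 38680 L/s.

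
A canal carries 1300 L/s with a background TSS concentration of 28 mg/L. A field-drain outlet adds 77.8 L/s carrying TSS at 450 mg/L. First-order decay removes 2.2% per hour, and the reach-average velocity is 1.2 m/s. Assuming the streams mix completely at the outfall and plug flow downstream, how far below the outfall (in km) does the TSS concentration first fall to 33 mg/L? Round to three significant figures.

Flow-weighted average: C = (1300·28.00 + 77.80·450.0) / 1378 = 71410/1378 = 51.83 mg/L.
2.2%/h lost → k = −ln(1 − 0.022) = 0.02225 h⁻¹.
Set 51.83·exp(−k·t) = 33 → t = ln(51.83/33)/k = 73060 s = 20.29 h.
Distance = v·t = 1.2·73060 = 87670 m = 87.67 km.

87.7 km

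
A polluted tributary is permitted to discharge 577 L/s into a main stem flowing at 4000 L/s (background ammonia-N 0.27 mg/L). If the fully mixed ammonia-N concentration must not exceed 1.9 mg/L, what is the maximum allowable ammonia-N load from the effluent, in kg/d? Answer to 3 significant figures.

658 kg/d

Mass balance at the limit: 4000·0.2700 + 577.0·Cₑ = 4577·1.9 → Cₑ = 13.20 mg/L.
577.0 L/s = 0.5770 m³/s. Load = 0.5770 m³/s × 13.20 g/m³ × 86 400 s/d = 658.0 kg/d.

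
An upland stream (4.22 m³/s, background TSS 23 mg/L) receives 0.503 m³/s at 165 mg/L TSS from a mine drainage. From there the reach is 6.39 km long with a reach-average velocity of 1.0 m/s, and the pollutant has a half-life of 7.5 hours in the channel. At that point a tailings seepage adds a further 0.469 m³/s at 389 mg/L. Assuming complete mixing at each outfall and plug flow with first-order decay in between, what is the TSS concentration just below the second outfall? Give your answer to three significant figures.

64.6 mg/L

Conservation of mass: C = (4.220·23.00 + 0.5030·165.0) / 4.723 = 180.1/4.723 = 38.12 mg/L; combined flow 4.723 m³/s.
Travel time t = 6.39·1000 / 1.0 = 6390 s = 1.775 h.
Half-life 7.5 h → k = ln 2 / 7.5 = 0.09242 h⁻¹ = 2.218 d⁻¹.
After decay, C = 38.12 × e^(−kt) = 38.12 × 0.8487 = 32.36 mg/L.
Second outfall: C = (4.723·32.36 + 0.4690·389.0)/5.192 = 64.57 mg/L.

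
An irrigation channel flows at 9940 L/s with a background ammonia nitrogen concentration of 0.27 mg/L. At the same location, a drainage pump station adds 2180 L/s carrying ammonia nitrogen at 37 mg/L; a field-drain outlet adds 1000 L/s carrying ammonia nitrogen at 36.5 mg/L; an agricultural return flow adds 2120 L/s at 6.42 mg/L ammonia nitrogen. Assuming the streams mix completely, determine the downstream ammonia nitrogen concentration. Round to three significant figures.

8.76 mg/L

Conservation of mass: C = (9940·0.2700 + 2180·37.00 + 1000·36.50 + 2120·6.420) / 15240 = 133500/15240 = 8.757 mg/L.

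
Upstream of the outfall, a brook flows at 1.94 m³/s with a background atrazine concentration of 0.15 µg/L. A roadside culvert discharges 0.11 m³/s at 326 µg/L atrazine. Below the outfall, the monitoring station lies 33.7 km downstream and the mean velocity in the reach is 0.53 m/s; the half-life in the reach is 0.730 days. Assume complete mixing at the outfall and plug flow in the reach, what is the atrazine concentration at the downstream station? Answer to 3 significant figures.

8.77 µg/L

Mass balance: C = (1.940·0.1500 + 0.1100·326.0) / 2.050 = 36.15/2.050 = 17.63 µg/L.
Travel time t = 33.7·1000 / 0.53 = 63580 s = 17.66 h.
Half-life 0.730 d → k = ln 2 / 0.730 = 0.9495 d⁻¹.
Applying C = C₀e^(−kt): 17.63 × 0.4972 = 8.768 µg/L.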